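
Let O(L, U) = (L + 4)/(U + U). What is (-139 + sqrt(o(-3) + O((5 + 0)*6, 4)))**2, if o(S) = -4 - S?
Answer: (278 - sqrt(13))**2/4 ≈ 18823.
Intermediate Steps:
O(L, U) = (4 + L)/(2*U) (O(L, U) = (4 + L)/((2*U)) = (4 + L)*(1/(2*U)) = (4 + L)/(2*U))
(-139 + sqrt(o(-3) + O((5 + 0)*6, 4)))**2 = (-139 + sqrt((-4 - 1*(-3)) + (1/2)*(4 + (5 + 0)*6)/4))**2 = (-139 + sqrt((-4 + 3) + (1/2)*(1/4)*(4 + 5*6)))**2 = (-139 + sqrt(-1 + (1/2)*(1/4)*(4 + 30)))**2 = (-139 + sqrt(-1 + (1/2)*(1/4)*34))**2 = (-139 + sqrt(-1 + 17/4))**2 = (-139 + sqrt(13/4))**2 = (-139 + sqrt(13)/2)**2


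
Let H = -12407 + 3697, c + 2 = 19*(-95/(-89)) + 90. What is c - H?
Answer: 784827/89 ≈ 8818.3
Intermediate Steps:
c = 9637/89 (c = -2 + (19*(-95/(-89)) + 90) = -2 + (19*(-95*(-1/89)) + 90) = -2 + (19*(95/89) + 90) = -2 + (1805/89 + 90) = -2 + 9815/89 = 9637/89 ≈ 108.28)
H = -8710
c - H = 9637/89 - 1*(-8710) = 9637/89 + 8710 = 784827/89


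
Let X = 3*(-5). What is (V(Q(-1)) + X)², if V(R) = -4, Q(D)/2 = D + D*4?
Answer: 361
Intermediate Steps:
Q(D) = 10*D (Q(D) = 2*(D + D*4) = 2*(D + 4*D) = 2*(5*D) = 10*D)
X = -15
(V(Q(-1)) + X)² = (-4 - 15)² = (-19)² = 361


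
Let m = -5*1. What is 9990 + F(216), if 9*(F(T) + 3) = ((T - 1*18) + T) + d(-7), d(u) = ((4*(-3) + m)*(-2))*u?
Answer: 90059/9 ≈ 10007.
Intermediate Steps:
m = -5
d(u) = 34*u (d(u) = ((4*(-3) - 5)*(-2))*u = ((-12 - 5)*(-2))*u = (-17*(-2))*u = 34*u)
F(T) = -283/9 + 2*T/9 (F(T) = -3 + (((T - 1*18) + T) + 34*(-7))/9 = -3 + (((T - 18) + T) - 238)/9 = -3 + (((-18 + T) + T) - 238)/9 = -3 + ((-18 + 2*T) - 238)/9 = -3 + (-256 + 2*T)/9 = -3 + (-256/9 + 2*T/9) = -283/9 + 2*T/9)
9990 + F(216) = 9990 + (-283/9 + (2/9)*216) = 9990 + (-283/9 + 48) = 9990 + 149/9 = 90059/9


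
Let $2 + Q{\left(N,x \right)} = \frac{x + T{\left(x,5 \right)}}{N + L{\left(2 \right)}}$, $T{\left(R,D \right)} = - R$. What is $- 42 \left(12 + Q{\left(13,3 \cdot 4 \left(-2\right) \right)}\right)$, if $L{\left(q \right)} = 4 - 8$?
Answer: $-420$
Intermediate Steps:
$L{\left(q \right)} = -4$ ($L{\left(q \right)} = 4 - 8 = -4$)
$Q{\left(N,x \right)} = -2$ ($Q{\left(N,x \right)} = -2 + \frac{x - x}{N - 4} = -2 + \frac{0}{-4 + N} = -2 + 0 = -2$)
$- 42 \left(12 + Q{\left(13,3 \cdot 4 \left(-2\right) \right)}\right) = - 42 \left(12 - 2\right) = \left(-42\right) 10 = -420$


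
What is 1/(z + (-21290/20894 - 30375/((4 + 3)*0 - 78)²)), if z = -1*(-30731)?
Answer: 7062172/216985153087 ≈ 3.2547e-5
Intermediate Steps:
z = 30731
1/(z + (-21290/20894 - 30375/((4 + 3)*0 - 78)²)) = 1/(30731 + (-21290/20894 - 30375/((4 + 3)*0 - 78)²)) = 1/(30731 + (-21290*1/20894 - 30375/(7*0 - 78)²)) = 1/(30731 + (-10645/10447 - 30375/(0 - 78)²)) = 1/(30731 + (-10645/10447 - 30375/((-78)²))) = 1/(30731 + (-10645/10447 - 30375/6084)) = 1/(30731 + (-10645/10447 - 30375*1/6084)) = 1/(30731 + (-10645/10447 - 3375/676)) = 1/(30731 - 42454645/7062172) = 1/(216985153087/7062172) = 7062172/216985153087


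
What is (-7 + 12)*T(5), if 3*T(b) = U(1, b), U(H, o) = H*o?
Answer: 25/3 ≈ 8.3333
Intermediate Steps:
T(b) = b/3 (T(b) = (1*b)/3 = b/3)
(-7 + 12)*T(5) = (-7 + 12)*((1/3)*5) = 5*(5/3) = 25/3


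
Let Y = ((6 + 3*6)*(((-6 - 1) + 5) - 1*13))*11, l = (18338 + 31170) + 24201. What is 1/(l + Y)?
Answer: 1/69749 ≈ 1.4337e-5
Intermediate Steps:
l = 73709 (l = 49508 + 24201 = 73709)
Y = -3960 (Y = ((6 + 18)*((-7 + 5) - 13))*11 = (24*(-2 - 13))*11 = (24*(-15))*11 = -360*11 = -3960)
1/(l + Y) = 1/(73709 - 3960) = 1/69749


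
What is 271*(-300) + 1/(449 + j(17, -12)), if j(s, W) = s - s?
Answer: -36503699/449 ≈ -81300.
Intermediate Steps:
j(s, W) = 0
271*(-300) + 1/(449 + j(17, -12)) = 271*(-300) + 1/(449 + 0) = -81300 + 1/449 = -36503699/449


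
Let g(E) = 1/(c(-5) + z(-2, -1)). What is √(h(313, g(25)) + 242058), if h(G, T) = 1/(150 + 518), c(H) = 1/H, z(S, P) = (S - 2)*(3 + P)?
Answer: √27003022415/334 ≈ 491.99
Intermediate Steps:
z(S, P) = (-2 + S)*(3 + P)
c(H) = 1/H
g(E) = -5/41 (g(E) = 1/(1/(-5) + (-6 - 2*(-1) + 3*(-2) - 1*(-2))) = 1/(-⅕ + (-6 + 2 - 6 + 2)) = 1/(-⅕ - 8) = 1/(-41/5) = -5/41)
h(G, T) = 1/668
√(h(313, g(25)) + 242058) = √(1/668 + 242058) = √(161694745/668) = √27003022415/334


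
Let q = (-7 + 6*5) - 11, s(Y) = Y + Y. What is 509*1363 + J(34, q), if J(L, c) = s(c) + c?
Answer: 693803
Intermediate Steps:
s(Y) = 2*Y
q = 12 (q = (-7 + 30) - 11 = 23 - 11 = 12)
J(L, c) = 3*c (J(L, c) = 2*c + c = 3*c)
509*1363 + J(34, q) = 509*1363 + 3*12 = 693767 + 36 = 693803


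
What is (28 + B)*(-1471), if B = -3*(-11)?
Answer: -89731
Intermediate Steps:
B = 33
(28 + B)*(-1471) = (28 + 33)*(-1471) = 61*(-1471) = -89731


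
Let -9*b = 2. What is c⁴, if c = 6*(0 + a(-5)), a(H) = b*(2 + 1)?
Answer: 256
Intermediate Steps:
b = -2/9 (b = -⅑*2 = -2/9 ≈ -0.22222)
a(H) = -⅔ (a(H) = -2*(2 + 1)/9 = -2/9*3 = -⅔)
c = -4 (c = 6*(0 - ⅔) = 6*(-⅔) = -4)
c⁴ = (-4)⁴ = 256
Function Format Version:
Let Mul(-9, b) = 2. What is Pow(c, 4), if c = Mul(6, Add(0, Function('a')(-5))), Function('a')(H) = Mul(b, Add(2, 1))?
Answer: 256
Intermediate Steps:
b = Rational(-2, 9) (b = Mul(Rational(-1, 9), 2) = Rational(-2, 9) ≈ -0.22222)
Function('a')(H) = Rational(-2, 3) (Function('a')(H) = Mul(Rational(-2, 9), Add(2, 1)) = Mul(Rational(-2, 9), 3) = Rational(-2, 3))
c = -4 (c = Mul(6, Add(0, Rational(-2, 3))) = Mul(6, Rational(-2, 3)) = -4)
Pow(c, 4) = Pow(-4, 4) = 256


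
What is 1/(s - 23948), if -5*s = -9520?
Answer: -1/22044 ≈ -4.5364e-5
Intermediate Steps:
s = 1904 (s = -1/5*(-9520) = 1904)
1/(s - 23948) = 1/(1904 - 23948) = 1/(-22044) = -1/22044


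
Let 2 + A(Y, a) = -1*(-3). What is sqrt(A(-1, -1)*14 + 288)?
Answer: sqrt(302) ≈ 17.378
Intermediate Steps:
A(Y, a) = 1 (A(Y, a) = -2 - 1*(-3) = -2 + 3 = 1)
sqrt(A(-1, -1)*14 + 288) = sqrt(1*14 + 288) = sqrt(14 + 288) = sqrt(302)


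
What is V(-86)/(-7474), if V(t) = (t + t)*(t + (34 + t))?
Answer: -11868/3737 ≈ -3.1758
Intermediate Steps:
V(t) = 2*t*(34 + 2*t) (V(t) = (2*t)*(34 + 2*t) = 2*t*(34 + 2*t))
V(-86)/(-7474) = (4*(-86)*(17 - 86))/(-7474) = (4*(-86)*(-69))*(-1/7474) = 23736*(-1/7474) = -11868/3737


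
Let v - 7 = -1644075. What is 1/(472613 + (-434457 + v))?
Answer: -1/1605912 ≈ -6.2270e-7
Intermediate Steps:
v = -1644068 (v = 7 - 1644075 = -1644068)
1/(472613 + (-434457 + v)) = 1/(472613 + (-434457 - 1644068)) = 1/(472613 - 2078525) = 1/(-1605912) = -1/1605912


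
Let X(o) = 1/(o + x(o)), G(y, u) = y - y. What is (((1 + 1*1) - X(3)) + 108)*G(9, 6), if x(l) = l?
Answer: 0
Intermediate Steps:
G(y, u) = 0
X(o) = 1/(2*o) (X(o) = 1/(o + o) = 1/(2*o))
(((1 + 1*1) - X(3)) + 108)*G(9, 6) = (((1 + 1*1) - 1/(2*3)) + 108)*0 = (((1 + 1) - 1/(2*3)) + 108)*0 = ((2 - 1*⅙) + 108)*0 = ((2 - ⅙) + 108)*0 = (11/6 + 108)*0 = (659/6)*0 = 0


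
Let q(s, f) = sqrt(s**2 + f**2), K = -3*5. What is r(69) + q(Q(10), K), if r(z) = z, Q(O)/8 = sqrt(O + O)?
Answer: 69 + sqrt(1505) ≈ 107.79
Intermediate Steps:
Q(O) = 8*sqrt(2)*sqrt(O) (Q(O) = 8*sqrt(O + O) = 8*sqrt(2*O) = 8*(sqrt(2)*sqrt(O)) = 8*sqrt(2)*sqrt(O))
K = -15
q(s, f) = sqrt(f**2 + s**2)
r(69) + q(Q(10), K) = 69 + sqrt((-15)**2 + (8*sqrt(2)*sqrt(10))**2) = 69 + sqrt(225 + (16*sqrt(5))**2) = 69 + sqrt(225 + 1280) = 69 + sqrt(1505)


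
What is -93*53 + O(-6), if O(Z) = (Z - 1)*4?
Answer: -4957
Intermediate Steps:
O(Z) = -4 + 4*Z (O(Z) = (-1 + Z)*4 = -4 + 4*Z)
-93*53 + O(-6) = -93*53 + (-4 + 4*(-6)) = -4929 + (-4 - 24) = -4929 - 28 = -4957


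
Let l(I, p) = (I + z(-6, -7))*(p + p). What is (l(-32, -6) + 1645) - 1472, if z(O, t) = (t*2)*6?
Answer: 1565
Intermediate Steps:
z(O, t) = 12*t (z(O, t) = (2*t)*6 = 12*t)
l(I, p) = 2*p*(-84 + I) (l(I, p) = (I + 12*(-7))*(p + p) = (I - 84)*(2*p) = (-84 + I)*(2*p) = 2*p*(-84 + I))
(l(-32, -6) + 1645) - 1472 = (2*(-6)*(-84 - 32) + 1645) - 1472 = (2*(-6)*(-116) + 1645) - 1472 = (1392 + 1645) - 1472 = 3037 - 1472 = 1565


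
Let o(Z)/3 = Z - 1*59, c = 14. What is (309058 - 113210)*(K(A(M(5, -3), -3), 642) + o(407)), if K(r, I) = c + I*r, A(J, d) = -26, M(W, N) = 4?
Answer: -3061887632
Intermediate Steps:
K(r, I) = 14 + I*r
o(Z) = -177 + 3*Z (o(Z) = 3*(Z - 1*59) = 3*(Z - 59) = 3*(-59 + Z) = -177 + 3*Z)
(309058 - 113210)*(K(A(M(5, -3), -3), 642) + o(407)) = (309058 - 113210)*((14 + 642*(-26)) + (-177 + 3*407)) = 195848*((14 - 16692) + (-177 + 1221)) = 195848*(-16678 + 1044) = 195848*(-15634) = -3061887632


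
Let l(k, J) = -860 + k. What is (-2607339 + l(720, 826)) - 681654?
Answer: -3289133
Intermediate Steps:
(-2607339 + l(720, 826)) - 681654 = (-2607339 + (-860 + 720)) - 681654 = (-2607339 - 140) - 681654 = -2607479 - 681654 = -3289133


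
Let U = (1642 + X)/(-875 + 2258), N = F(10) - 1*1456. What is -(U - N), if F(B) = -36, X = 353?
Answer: -688477/461 ≈ -1493.4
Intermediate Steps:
N = -1492 (N = -36 - 1*1456 = -36 - 1456 = -1492)
U = 665/461 (U = (1642 + 353)/(-875 + 2258) = 1995/1383 = 1995*(1/1383) = 665/461 ≈ 1.4425)
-(U - N) = -(665/461 - 1*(-1492)) = -(665/461 + 1492) = -1*688477/461 = -688477/461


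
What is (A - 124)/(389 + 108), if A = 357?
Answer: 233/497 ≈ 0.46881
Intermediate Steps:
(A - 124)/(389 + 108) = (357 - 124)/(389 + 108) = 233/497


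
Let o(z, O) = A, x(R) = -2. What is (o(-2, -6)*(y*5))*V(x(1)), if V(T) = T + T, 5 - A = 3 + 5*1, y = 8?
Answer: 480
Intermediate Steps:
A = -3 (A = 5 - (3 + 5*1) = 5 - (3 + 5) = 5 - 1*8 = 5 - 8 = -3)
o(z, O) = -3
V(T) = 2*T
(o(-2, -6)*(y*5))*V(x(1)) = (-24*5)*(2*(-2)) = -3*40*(-4) = -120*(-4) = 480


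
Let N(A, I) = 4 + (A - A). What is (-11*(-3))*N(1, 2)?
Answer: 132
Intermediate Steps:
N(A, I) = 4 (N(A, I) = 4 + 0 = 4)
(-11*(-3))*N(1, 2) = -11*(-3)*4 = 33*4 = 132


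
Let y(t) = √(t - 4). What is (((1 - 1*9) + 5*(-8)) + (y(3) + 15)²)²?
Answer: 30076 + 10560*I ≈ 30076.0 + 10560.0*I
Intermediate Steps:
y(t) = √(-4 + t)
(((1 - 1*9) + 5*(-8)) + (y(3) + 15)²)² = (((1 - 1*9) + 5*(-8)) + (√(-4 + 3) + 15)²)² = (((1 - 9) - 40) + (√(-1) + 15)²)² = ((-8 - 40) + (I + 15)²)² = (-48 + (15 + I)²)²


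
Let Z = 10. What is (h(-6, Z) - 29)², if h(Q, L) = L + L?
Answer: 81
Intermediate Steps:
h(Q, L) = 2*L
(h(-6, Z) - 29)² = (2*10 - 29)² = (20 - 29)² = (-9)² = 81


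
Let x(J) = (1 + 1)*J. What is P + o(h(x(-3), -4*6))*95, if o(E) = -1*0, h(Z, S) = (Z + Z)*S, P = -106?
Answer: -106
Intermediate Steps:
x(J) = 2*J
h(Z, S) = 2*S*Z (h(Z, S) = (2*Z)*S = 2*S*Z)
o(E) = 0
P + o(h(x(-3), -4*6))*95 = -106 + 0*95 = -106 + 0 = -106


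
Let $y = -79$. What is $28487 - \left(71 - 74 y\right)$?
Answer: $22570$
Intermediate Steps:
$28487 - \left(71 - 74 y\right) = 28487 - \left(71 - -5846\right) = 28487 - \left(71 + 5846\right) = 28487 - 5917 = 22570$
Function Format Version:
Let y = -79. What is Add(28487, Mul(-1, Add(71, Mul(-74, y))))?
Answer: 22570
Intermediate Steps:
Add(28487, Mul(-1, Add(71, Mul(-74, y)))) = Add(28487, Mul(-1, Add(71, Mul(-74, -79)))) = Add(28487, Mul(-1, Add(71, 5846))) = Add(28487, Mul(-1, 5917)) = Add(28487, -5917) = 22570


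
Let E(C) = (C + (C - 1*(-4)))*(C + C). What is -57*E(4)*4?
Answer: -21888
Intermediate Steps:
E(C) = 2*C*(4 + 2*C) (E(C) = (C + (C + 4))*(2*C) = (C + (4 + C))*(2*C) = (4 + 2*C)*(2*C) = 2*C*(4 + 2*C))
-57*E(4)*4 = -228*4*(2 + 4)*4 = -228*4*6*4 = -57*96*4 = -5472*4 = -21888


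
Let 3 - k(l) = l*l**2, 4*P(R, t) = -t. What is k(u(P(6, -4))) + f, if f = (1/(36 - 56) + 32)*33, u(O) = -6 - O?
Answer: 28007/20 ≈ 1400.3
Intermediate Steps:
P(R, t) = -t/4 (P(R, t) = (-t)/4 = -t/4)
k(l) = 3 - l**3 (k(l) = 3 - l*l**2 = 3 - l**3)
f = 21087/20 (f = (1/(-20) + 32)*33 = (-1/20 + 32)*33 = (639/20)*33 = 21087/20 ≈ 1054.3)
k(u(P(6, -4))) + f = (3 - (-6 - (-1)*(-4)/4)**3) + 21087/20 = (3 - (-6 - 1*1)**3) + 21087/20 = (3 - (-6 - 1)**3) + 21087/20 = (3 - 1*(-7)**3) + 21087/20 = (3 - 1*(-343)) + 21087/20 = (3 + 343) + 21087/20 = 346 + 21087/20 = 28007/20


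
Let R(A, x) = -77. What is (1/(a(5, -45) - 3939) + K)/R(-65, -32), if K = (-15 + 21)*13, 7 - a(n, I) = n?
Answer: -307085/303149 ≈ -1.0130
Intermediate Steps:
a(n, I) = 7 - n
K = 78 (K = 6*13 = 78)
(1/(a(5, -45) - 3939) + K)/R(-65, -32) = (1/((7 - 1*5) - 3939) + 78)/(-77) = (1/((7 - 5) - 3939) + 78)*(-1/77) = (1/(2 - 3939) + 78)*(-1/77) = (1/(-3937) + 78)*(-1/77) = (-1/3937 + 78)*(-1/77) = (307085/3937)*(-1/77) = -307085/303149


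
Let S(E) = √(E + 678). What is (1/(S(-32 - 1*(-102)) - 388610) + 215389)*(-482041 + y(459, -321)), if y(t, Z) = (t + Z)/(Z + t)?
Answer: -217772001732486094010/2097468491 + 13390*√187/2097468491 ≈ -1.0383e+11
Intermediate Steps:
y(t, Z) = 1 (y(t, Z) = (Z + t)/(Z + t) = 1)
S(E) = √(678 + E)
(1/(S(-32 - 1*(-102)) - 388610) + 215389)*(-482041 + y(459, -321)) = (1/(√(678 + (-32 - 1*(-102))) - 388610) + 215389)*(-482041 + 1) = (1/(√(678 + (-32 + 102)) - 388610) + 215389)*(-482040) = (1/(√(678 + 70) - 388610) + 215389)*(-482040) = (1/(√748 - 388610) + 215389)*(-482040) = (1/(2*√187 - 388610) + 215389)*(-482040) = (1/(-388610 + 2*√187) + 215389)*(-482040) = (215389 + 1/(-388610 + 2*√187))*(-482040) = -103826113560 - 482040/(-388610 + 2*√187)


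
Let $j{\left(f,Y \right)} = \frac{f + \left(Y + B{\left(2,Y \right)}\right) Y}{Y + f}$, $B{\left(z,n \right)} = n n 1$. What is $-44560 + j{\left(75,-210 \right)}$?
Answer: $\frac{213415}{9} \approx 23713.0$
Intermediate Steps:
$B{\left(z,n \right)} = n^{2}$ ($B{\left(z,n \right)} = n^{2} \cdot 1 = n^{2}$)
$j{\left(f,Y \right)} = \frac{f + Y \left(Y + Y^{2}\right)}{Y + f}$ ($j{\left(f,Y \right)} = \frac{f + \left(Y + Y^{2}\right) Y}{Y + f} = \frac{f + Y \left(Y + Y^{2}\right)}{Y + f}$)
$-44560 + j{\left(75,-210 \right)} = -44560 + \frac{75 + \left(-210\right)^{2} + \left(-210\right)^{3}}{-210 + 75} = -44560 + \frac{75 + 44100 - 9261000}{-135} = -44560 - - \frac{614455}{9} = -44560 + \frac{614455}{9} = \frac{213415}{9}$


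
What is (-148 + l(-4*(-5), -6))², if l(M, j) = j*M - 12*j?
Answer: 38416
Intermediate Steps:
l(M, j) = -12*j + M*j (l(M, j) = M*j - 12*j = -12*j + M*j)
(-148 + l(-4*(-5), -6))² = (-148 - 6*(-12 - 4*(-5)))² = (-148 - 6*(-12 + 20))² = (-148 - 6*8)² = (-148 - 48)² = (-196)² = 38416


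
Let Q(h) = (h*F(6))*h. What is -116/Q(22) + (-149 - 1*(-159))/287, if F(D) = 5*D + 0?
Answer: 27977/1041810 ≈ 0.026854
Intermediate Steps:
F(D) = 5*D
Q(h) = 30*h**2 (Q(h) = (h*(5*6))*h = (h*30)*h = (30*h)*h = 30*h**2)
-116/Q(22) + (-149 - 1*(-159))/287 = -116/(30*22**2) + (-149 - 1*(-159))/287 = -116/(30*484) + (-149 + 159)*(1/287) = -116/14520 + 10*(1/287) = -116*1/14520 + 10/287 = -29/3630 + 10/287 = 27977/1041810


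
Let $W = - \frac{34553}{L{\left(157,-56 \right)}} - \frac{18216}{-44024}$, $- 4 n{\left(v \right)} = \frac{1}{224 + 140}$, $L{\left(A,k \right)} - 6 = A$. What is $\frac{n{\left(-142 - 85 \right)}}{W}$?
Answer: $\frac{896989}{276310955648} \approx 3.2463 \cdot 10^{-6}$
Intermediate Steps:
$L{\left(A,k \right)} = 6 + A$
$n{\left(v \right)} = - \frac{1}{1456}$ ($n{\left(v \right)} = - \frac{1}{4 \left(224 + 140\right)} = - \frac{1}{4 \cdot 364} = \left(- \frac{1}{4}\right) \frac{1}{364} = - \frac{1}{1456}$)
$W = - \frac{189774008}{896989}$ ($W = - \frac{34553}{6 + 157} - \frac{18216}{-44024} = - \frac{34553}{163} - - \frac{2277}{5503} = \left(-34553\right) \frac{1}{163} + \frac{2277}{5503} = - \frac{34553}{163} + \frac{2277}{5503} = - \frac{189774008}{896989} \approx -211.57$)
$\frac{n{\left(-142 - 85 \right)}}{W} = - \frac{1}{1456 \left(- \frac{189774008}{896989}\right)} = \left(- \frac{1}{1456}\right) \left(- \frac{896989}{189774008}\right) = \frac{896989}{276310955648}$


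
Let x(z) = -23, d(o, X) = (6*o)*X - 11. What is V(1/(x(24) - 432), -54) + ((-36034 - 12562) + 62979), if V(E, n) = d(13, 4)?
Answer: 14684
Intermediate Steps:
d(o, X) = -11 + 6*X*o (d(o, X) = 6*X*o - 11 = -11 + 6*X*o)
V(E, n) = 301 (V(E, n) = -11 + 6*4*13 = -11 + 312 = 301)
V(1/(x(24) - 432), -54) + ((-36034 - 12562) + 62979) = 301 + ((-36034 - 12562) + 62979) = 301 + (-48596 + 62979) = 301 + 14383 = 14684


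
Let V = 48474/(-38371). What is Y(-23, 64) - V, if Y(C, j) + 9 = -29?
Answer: -1409624/38371 ≈ -36.737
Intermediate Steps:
Y(C, j) = -38 (Y(C, j) = -9 - 29 = -38)
V = -48474/38371 (V = 48474*(-1/38371) = -48474/38371 ≈ -1.2633)
Y(-23, 64) - V = -38 - 1*(-48474/38371) = -38 + 48474/38371 = -1409624/38371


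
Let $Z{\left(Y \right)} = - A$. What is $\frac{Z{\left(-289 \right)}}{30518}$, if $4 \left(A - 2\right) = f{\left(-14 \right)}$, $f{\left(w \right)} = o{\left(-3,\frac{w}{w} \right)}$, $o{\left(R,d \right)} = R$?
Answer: $- \frac{5}{122072} \approx -4.0959 \cdot 10^{-5}$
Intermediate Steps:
$f{\left(w \right)} = -3$
$A = \frac{5}{4}$ ($A = 2 + \frac{1}{4} \left(-3\right) = 2 - \frac{3}{4} = \frac{5}{4} \approx 1.25$)
$Z{\left(Y \right)} = - \frac{5}{4}$ ($Z{\left(Y \right)} = \left(-1\right) \frac{5}{4} = - \frac{5}{4}$)
$\frac{Z{\left(-289 \right)}}{30518} = - \frac{5}{4 \cdot 30518} = \left(- \frac{5}{4}\right) \frac{1}{30518} = - \frac{5}{122072}$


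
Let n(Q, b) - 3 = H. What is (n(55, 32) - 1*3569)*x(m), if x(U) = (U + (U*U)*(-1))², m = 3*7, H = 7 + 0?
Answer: -627807600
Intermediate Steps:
H = 7
n(Q, b) = 10 (n(Q, b) = 3 + 7 = 10)
m = 21
x(U) = (U - U²)² (x(U) = (U + U²*(-1))² = (U - U²)²)
(n(55, 32) - 1*3569)*x(m) = (10 - 1*3569)*(21²*(-1 + 21)²) = (10 - 3569)*(441*20²) = -1569519*400 = -3559*176400 = -627807600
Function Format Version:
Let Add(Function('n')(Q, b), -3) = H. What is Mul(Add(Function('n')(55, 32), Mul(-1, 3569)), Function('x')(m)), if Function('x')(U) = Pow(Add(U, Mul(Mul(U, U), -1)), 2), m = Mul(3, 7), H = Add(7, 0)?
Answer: -627807600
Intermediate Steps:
H = 7
Function('n')(Q, b) = 10 (Function('n')(Q, b) = Add(3, 7) = 10)
m = 21
Function('x')(U) = Pow(Add(U, Mul(-1, Pow(U, 2))), 2) (Function('x')(U) = Pow(Add(U, Mul(Pow(U, 2), -1)), 2) = Pow(Add(U, Mul(-1, Pow(U, 2))), 2))
Mul(Add(Function('n')(55, 32), Mul(-1, 3569)), Function('x')(m)) = Mul(Add(10, Mul(-1, 3569)), Mul(Pow(21, 2), Pow(Add(-1, 21), 2))) = Mul(Add(10, -3569), Mul(441, Pow(20, 2))) = Mul(-3559, Mul(441, 400)) = Mul(-3559, 176400) = -627807600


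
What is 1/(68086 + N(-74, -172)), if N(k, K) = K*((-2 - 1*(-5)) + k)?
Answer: 1/80298 ≈ 1.2454e-5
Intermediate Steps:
N(k, K) = K*(3 + k) (N(k, K) = K*((-2 + 5) + k) = K*(3 + k))
1/(68086 + N(-74, -172)) = 1/(68086 - 172*(3 - 74)) = 1/(68086 - 172*(-71)) = 1/(68086 + 12212) = 1/80298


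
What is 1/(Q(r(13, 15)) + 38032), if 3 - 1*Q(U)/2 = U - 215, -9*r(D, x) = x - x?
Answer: 1/38468 ≈ 2.5996e-5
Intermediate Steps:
r(D, x) = 0 (r(D, x) = -(x - x)/9 = -1/9*0 = 0)
Q(U) = 436 - 2*U (Q(U) = 6 - 2*(U - 215) = 6 - 2*(-215 + U) = 6 + (430 - 2*U) = 436 - 2*U)
1/(Q(r(13, 15)) + 38032) = 1/((436 - 2*0) + 38032) = 1/((436 + 0) + 38032) = 1/(436 + 38032) = 1/38468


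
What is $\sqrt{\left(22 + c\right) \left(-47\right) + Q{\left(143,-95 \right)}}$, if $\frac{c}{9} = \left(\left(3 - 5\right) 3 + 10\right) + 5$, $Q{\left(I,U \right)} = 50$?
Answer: $i \sqrt{4791} \approx 69.217 i$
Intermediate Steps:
$c = 81$ ($c = 9 \left(\left(\left(3 - 5\right) 3 + 10\right) + 5\right) = 9 \left(\left(\left(-2\right) 3 + 10\right) + 5\right) = 9 \left(\left(-6 + 10\right) + 5\right) = 9 \left(4 + 5\right) = 9 \cdot 9 = 81$)
$\sqrt{\left(22 + c\right) \left(-47\right) + Q{\left(143,-95 \right)}} = \sqrt{\left(22 + 81\right) \left(-47\right) + 50} = \sqrt{103 \left(-47\right) + 50} = \sqrt{-4841 + 50} = \sqrt{-4791} = i \sqrt{4791}$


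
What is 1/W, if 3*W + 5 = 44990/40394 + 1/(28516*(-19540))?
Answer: -33761465160240/43734835233797 ≈ -0.77196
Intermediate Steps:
W = -43734835233797/33761465160240 (W = -5/3 + (44990/40394 + 1/(28516*(-19540)))/3 = -5/3 + (44990*(1/40394) + (1/28516)*(-1/19540))/3 = -5/3 + (22495/20197 - 1/557202640)/3 = -5/3 + (1/3)*(12534273366603/11253821720080) = -5/3 + 4178091122201/11253821720080 = -43734835233797/33761465160240 ≈ -1.2954)
1/W = 1/(-43734835233797/33761465160240) = -33761465160240/43734835233797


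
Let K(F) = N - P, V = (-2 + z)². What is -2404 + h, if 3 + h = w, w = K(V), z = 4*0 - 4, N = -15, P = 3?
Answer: -2425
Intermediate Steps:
z = -4 (z = 0 - 4 = -4)
V = 36 (V = (-2 - 4)² = (-6)² = 36)
K(F) = -18 (K(F) = -15 - 1*3 = -15 - 3 = -18)
w = -18
h = -21 (h = -3 - 18 = -21)
-2404 + h = -2404 - 21 = -2425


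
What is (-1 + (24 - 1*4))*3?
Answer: 57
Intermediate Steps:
(-1 + (24 - 1*4))*3 = (-1 + (24 - 4))*3 = (-1 + 20)*3 = 19*3 = 57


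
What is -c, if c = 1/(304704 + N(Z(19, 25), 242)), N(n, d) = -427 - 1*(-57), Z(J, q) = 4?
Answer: -1/304334 ≈ -3.2859e-6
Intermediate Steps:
N(n, d) = -370 (N(n, d) = -427 + 57 = -370)
c = 1/304334 (c = 1/(304704 - 370) = 1/304334 ≈ 3.2859e-6)
-c = -1*1/304334 = -1/304334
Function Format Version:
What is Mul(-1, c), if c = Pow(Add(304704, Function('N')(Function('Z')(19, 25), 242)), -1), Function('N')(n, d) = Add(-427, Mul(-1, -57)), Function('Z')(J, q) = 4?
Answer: Rational(-1, 304334) ≈ -3.2859e-6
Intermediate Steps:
Function('N')(n, d) = -370 (Function('N')(n, d) = Add(-427, 57) = -370)
c = Rational(1, 304334) (c = Pow(Add(304704, -370), -1) = Pow(304334, -1) = Rational(1, 304334) ≈ 3.2859e-6)
Mul(-1, c) = Mul(-1, Rational(1, 304334)) = Rational(-1, 304334)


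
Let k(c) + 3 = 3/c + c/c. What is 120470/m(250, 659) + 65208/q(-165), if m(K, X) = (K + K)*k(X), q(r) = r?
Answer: -33923373/65750 ≈ -515.95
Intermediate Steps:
k(c) = -2 + 3/c (k(c) = -3 + (3/c + c/c) = -3 + (3/c + 1) = -3 + (1 + 3/c) = -2 + 3/c)
m(K, X) = 2*K*(-2 + 3/X) (m(K, X) = (K + K)*(-2 + 3/X) = (2*K)*(-2 + 3/X) = 2*K*(-2 + 3/X))
120470/m(250, 659) + 65208/q(-165) = 120470/(-4*250 + 6*250/659) + 65208/(-165) = 120470/(-1000 + 6*250*(1/659)) + 65208*(-1/165) = 120470/(-1000 + 1500/659) - 1976/5 = 120470/(-657500/659) - 1976/5 = 120470*(-659/657500) - 1976/5 = -7938973/65750 - 1976/5 = -33923373/65750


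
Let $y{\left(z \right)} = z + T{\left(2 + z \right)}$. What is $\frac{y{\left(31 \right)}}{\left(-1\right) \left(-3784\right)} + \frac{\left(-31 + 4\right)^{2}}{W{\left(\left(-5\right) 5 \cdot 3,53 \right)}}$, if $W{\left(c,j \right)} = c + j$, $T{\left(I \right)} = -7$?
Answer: $- \frac{31341}{946} \approx -33.13$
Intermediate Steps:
$y{\left(z \right)} = -7 + z$ ($y{\left(z \right)} = z - 7 = -7 + z$)
$\frac{y{\left(31 \right)}}{\left(-1\right) \left(-3784\right)} + \frac{\left(-31 + 4\right)^{2}}{W{\left(\left(-5\right) 5 \cdot 3,53 \right)}} = \frac{-7 + 31}{\left(-1\right) \left(-3784\right)} + \frac{\left(-31 + 4\right)^{2}}{\left(-5\right) 5 \cdot 3 + 53} = \frac{24}{3784} + \frac{\left(-27\right)^{2}}{\left(-25\right) 3 + 53} = 24 \cdot \frac{1}{3784} + \frac{729}{-75 + 53} = \frac{3}{473} + \frac{729}{-22} = \frac{3}{473} + 729 \left(- \frac{1}{22}\right) = \frac{3}{473} - \frac{729}{22} = - \frac{31341}{946}$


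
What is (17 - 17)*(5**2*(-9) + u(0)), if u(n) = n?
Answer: 0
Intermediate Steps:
(17 - 17)*(5**2*(-9) + u(0)) = (17 - 17)*(5**2*(-9) + 0) = 0*(25*(-9) + 0) = 0*(-225 + 0) = 0*(-225) = 0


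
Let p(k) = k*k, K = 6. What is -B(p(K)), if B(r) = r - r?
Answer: 0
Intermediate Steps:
p(k) = k**2
B(r) = 0
-B(p(K)) = -1*0 = 0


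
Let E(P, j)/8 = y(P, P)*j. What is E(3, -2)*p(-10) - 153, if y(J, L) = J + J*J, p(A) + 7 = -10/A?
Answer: 999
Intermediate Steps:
p(A) = -7 - 10/A
y(J, L) = J + J²
E(P, j) = 8*P*j*(1 + P) (E(P, j) = 8*((P*(1 + P))*j) = 8*(P*j*(1 + P)) = 8*P*j*(1 + P))
E(3, -2)*p(-10) - 153 = (8*3*(-2)*(1 + 3))*(-7 - 10/(-10)) - 153 = (8*3*(-2)*4)*(-7 - 10*(-⅒)) - 153 = -192*(-7 + 1) - 153 = -192*(-6) - 153 = 1152 - 153 = 999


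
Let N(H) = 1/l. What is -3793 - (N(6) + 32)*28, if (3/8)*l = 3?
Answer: -9385/2 ≈ -4692.5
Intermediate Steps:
l = 8 (l = (8/3)*3 = 8)
N(H) = ⅛ (N(H) = 1/8 = ⅛)
-3793 - (N(6) + 32)*28 = -3793 - (⅛ + 32)*28 = -3793 - 257*28/8 = -3793 - 1*1799/2 = -3793 - 1799/2 = -9385/2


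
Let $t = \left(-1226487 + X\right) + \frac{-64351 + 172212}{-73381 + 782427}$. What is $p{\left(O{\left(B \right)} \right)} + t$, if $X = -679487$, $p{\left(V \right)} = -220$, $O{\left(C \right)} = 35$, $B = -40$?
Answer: $- \frac{103967624851}{54542} \approx -1.9062 \cdot 10^{6}$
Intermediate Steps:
$t = - \frac{103955625611}{54542}$ ($t = \left(-1226487 - 679487\right) + \frac{-64351 + 172212}{-73381 + 782427} = -1905974 + \frac{107861}{709046} = -1905974 + 107861 \cdot \frac{1}{709046} = -1905974 + \frac{8297}{54542} = - \frac{103955625611}{54542} \approx -1.906 \cdot 10^{6}$)
$p{\left(O{\left(B \right)} \right)} + t = -220 - \frac{103955625611}{54542} = - \frac{103967624851}{54542}$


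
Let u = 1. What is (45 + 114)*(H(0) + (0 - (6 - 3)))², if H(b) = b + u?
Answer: 636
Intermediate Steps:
H(b) = 1 + b (H(b) = b + 1 = 1 + b)
(45 + 114)*(H(0) + (0 - (6 - 3)))² = (45 + 114)*((1 + 0) + (0 - (6 - 3)))² = 159*(1 + (0 - 1*3))² = 159*(1 + (0 - 3))² = 159*(1 - 3)² = 159*(-2)² = 159*4 = 636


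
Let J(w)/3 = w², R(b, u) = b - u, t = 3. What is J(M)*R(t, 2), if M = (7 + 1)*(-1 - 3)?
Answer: 3072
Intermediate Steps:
M = -32 (M = 8*(-4) = -32)
J(w) = 3*w²
J(M)*R(t, 2) = (3*(-32)²)*(3 - 1*2) = (3*1024)*(3 - 2) = 3072*1 = 3072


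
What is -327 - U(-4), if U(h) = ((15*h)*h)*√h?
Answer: -327 - 480*I ≈ -327.0 - 480.0*I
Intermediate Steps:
U(h) = 15*h^(5/2) (U(h) = (15*h²)*√h = 15*h^(5/2))
-327 - U(-4) = -327 - 15*(-4)^(5/2) = -327 - 15*32*I = -327 - 480*I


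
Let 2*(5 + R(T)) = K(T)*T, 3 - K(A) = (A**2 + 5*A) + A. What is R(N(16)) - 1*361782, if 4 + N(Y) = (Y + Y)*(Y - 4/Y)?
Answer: -63611037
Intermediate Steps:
K(A) = 3 - A**2 - 6*A (K(A) = 3 - ((A**2 + 5*A) + A) = 3 - (A**2 + 6*A) = 3 + (-A**2 - 6*A) = 3 - A**2 - 6*A)
N(Y) = -4 + 2*Y*(Y - 4/Y) (N(Y) = -4 + (Y + Y)*(Y - 4/Y) = -4 + (2*Y)*(Y - 4/Y) = -4 + 2*Y*(Y - 4/Y))
R(T) = -5 + T*(3 - T**2 - 6*T)/2 (R(T) = -5 + ((3 - T**2 - 6*T)*T)/2 = -5 + (T*(3 - T**2 - 6*T))/2 = -5 + T*(3 - T**2 - 6*T)/2)
R(N(16)) - 1*361782 = (-5 - (-12 + 2*16**2)*(-3 + (-12 + 2*16**2)**2 + 6*(-12 + 2*16**2))/2) - 1*361782 = (-5 - (-12 + 2*256)*(-3 + (-12 + 2*256)**2 + 6*(-12 + 2*256))/2) - 361782 = (-5 - (-12 + 512)*(-3 + (-12 + 512)**2 + 6*(-12 + 512))/2) - 361782 = (-5 - 1/2*500*(-3 + 500**2 + 6*500)) - 361782 = (-5 - 1/2*500*(-3 + 250000 + 3000)) - 361782 = (-5 - 1/2*500*252997) - 361782 = (-5 - 63249250) - 361782 = -63249255 - 361782 = -63611037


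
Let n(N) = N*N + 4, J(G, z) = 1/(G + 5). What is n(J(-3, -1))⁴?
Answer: 83521/256 ≈ 326.25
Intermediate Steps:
J(G, z) = 1/(5 + G)
n(N) = 4 + N² (n(N) = N² + 4 = 4 + N²)
n(J(-3, -1))⁴ = (4 + (1/(5 - 3))²)⁴ = (4 + (1/2)²)⁴ = (4 + (½)²)⁴ = (4 + ¼)⁴ = (17/4)⁴ = 83521/256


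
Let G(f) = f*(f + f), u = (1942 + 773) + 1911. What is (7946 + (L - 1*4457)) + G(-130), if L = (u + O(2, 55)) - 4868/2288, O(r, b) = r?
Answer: 23975307/572 ≈ 41915.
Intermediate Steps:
u = 4626 (u = 2715 + 1911 = 4626)
L = 2645999/572 (L = (4626 + 2) - 4868/2288 = 4628 - 4868*1/2288 = 4628 - 1217/572 = 2645999/572 ≈ 4625.9)
G(f) = 2*f**2 (G(f) = f*(2*f) = 2*f**2)
(7946 + (L - 1*4457)) + G(-130) = (7946 + (2645999/572 - 1*4457)) + 2*(-130)**2 = (7946 + (2645999/572 - 4457)) + 2*16900 = (7946 + 96595/572) + 33800 = 4641707/572 + 33800 = 23975307/572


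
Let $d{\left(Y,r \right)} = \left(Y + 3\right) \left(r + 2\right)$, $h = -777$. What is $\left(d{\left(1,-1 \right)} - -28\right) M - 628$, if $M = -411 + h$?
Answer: $-38644$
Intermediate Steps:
$d{\left(Y,r \right)} = \left(2 + r\right) \left(3 + Y\right)$ ($d{\left(Y,r \right)} = \left(3 + Y\right) \left(2 + r\right) = \left(2 + r\right) \left(3 + Y\right)$)
$M = -1188$ ($M = -411 - 777 = -1188$)
$\left(d{\left(1,-1 \right)} - -28\right) M - 628 = \left(\left(6 + 2 \cdot 1 + 3 \left(-1\right) + 1 \left(-1\right)\right) - -28\right) \left(-1188\right) - 628 = \left(\left(6 + 2 - 3 - 1\right) + 28\right) \left(-1188\right) - 628 = \left(4 + 28\right) \left(-1188\right) - 628 = 32 \left(-1188\right) - 628 = -38016 - 628 = -38644$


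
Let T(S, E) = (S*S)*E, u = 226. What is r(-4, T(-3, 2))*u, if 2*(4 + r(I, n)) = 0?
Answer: -904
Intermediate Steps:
T(S, E) = E*S² (T(S, E) = S²*E = E*S²)
r(I, n) = -4 (r(I, n) = -4 + (½)*0 = -4 + 0 = -4)
r(-4, T(-3, 2))*u = -4*226 = -904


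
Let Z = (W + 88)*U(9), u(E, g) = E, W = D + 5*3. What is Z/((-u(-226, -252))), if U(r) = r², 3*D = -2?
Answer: 8289/226 ≈ 36.677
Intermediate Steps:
D = -⅔ (D = (⅓)*(-2) = -⅔ ≈ -0.66667)
W = 43/3 (W = -⅔ + 5*3 = -⅔ + 15 = 43/3 ≈ 14.333)
Z = 8289 (Z = (43/3 + 88)*9² = (307/3)*81 = 8289)
Z/((-u(-226, -252))) = 8289/((-1*(-226))) = 8289/226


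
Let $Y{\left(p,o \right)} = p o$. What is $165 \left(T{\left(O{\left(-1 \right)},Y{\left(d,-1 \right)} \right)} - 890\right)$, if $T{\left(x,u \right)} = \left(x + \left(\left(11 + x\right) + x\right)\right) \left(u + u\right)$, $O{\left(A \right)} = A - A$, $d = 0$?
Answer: $-146850$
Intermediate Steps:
$Y{\left(p,o \right)} = o p$
$O{\left(A \right)} = 0$
$T{\left(x,u \right)} = 2 u \left(11 + 3 x\right)$ ($T{\left(x,u \right)} = \left(x + \left(11 + 2 x\right)\right) 2 u = \left(11 + 3 x\right) 2 u = 2 u \left(11 + 3 x\right)$)
$165 \left(T{\left(O{\left(-1 \right)},Y{\left(d,-1 \right)} \right)} - 890\right) = 165 \left(2 \left(\left(-1\right) 0\right) \left(11 + 3 \cdot 0\right) - 890\right) = 165 \left(2 \cdot 0 \left(11 + 0\right) - 890\right) = 165 \left(2 \cdot 0 \cdot 11 - 890\right) = 165 \left(0 - 890\right) = 165 \left(-890\right) = -146850$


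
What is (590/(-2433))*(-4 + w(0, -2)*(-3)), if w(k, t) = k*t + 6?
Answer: 12980/2433 ≈ 5.3350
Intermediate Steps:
w(k, t) = 6 + k*t
(590/(-2433))*(-4 + w(0, -2)*(-3)) = (590/(-2433))*(-4 + (6 + 0*(-2))*(-3)) = (590*(-1/2433))*(-4 + (6 + 0)*(-3)) = -590*(-4 + 6*(-3))/2433 = -590*(-4 - 18)/2433 = -590/2433*(-22) = 12980/2433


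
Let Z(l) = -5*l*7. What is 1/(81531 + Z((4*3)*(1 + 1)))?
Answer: 1/80691 ≈ 1.2393e-5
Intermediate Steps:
Z(l) = -35*l
1/(81531 + Z((4*3)*(1 + 1))) = 1/(81531 - 35*4*3*(1 + 1)) = 1/(81531 - 420*2) = 1/(81531 - 35*24) = 1/(81531 - 840) = 1/80691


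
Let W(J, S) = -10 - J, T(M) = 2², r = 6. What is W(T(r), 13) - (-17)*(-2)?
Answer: -48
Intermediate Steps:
T(M) = 4
W(T(r), 13) - (-17)*(-2) = (-10 - 1*4) - (-17)*(-2) = (-10 - 4) - 1*34 = -14 - 34 = -48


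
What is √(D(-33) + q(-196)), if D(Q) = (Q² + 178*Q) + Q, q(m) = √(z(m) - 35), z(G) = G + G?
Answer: √(-4818 + I*√427) ≈ 0.1488 + 69.412*I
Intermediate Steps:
z(G) = 2*G
q(m) = √(-35 + 2*m) (q(m) = √(2*m - 35) = √(-35 + 2*m))
D(Q) = Q² + 179*Q
√(D(-33) + q(-196)) = √(-33*(179 - 33) + √(-35 + 2*(-196))) = √(-33*146 + √(-35 - 392)) = √(-4818 + √(-427)) = √(-4818 + I*√427)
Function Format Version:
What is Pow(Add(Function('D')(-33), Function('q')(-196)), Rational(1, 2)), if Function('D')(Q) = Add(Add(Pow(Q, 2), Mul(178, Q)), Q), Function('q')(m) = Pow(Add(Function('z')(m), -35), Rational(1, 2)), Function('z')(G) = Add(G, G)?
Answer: Pow(Add(-4818, Mul(I, Pow(427, Rational(1, 2)))), Rational(1, 2)) ≈ Add(0.1488, Mul(69.412, I))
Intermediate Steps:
Function('z')(G) = Mul(2, G)
Function('q')(m) = Pow(Add(-35, Mul(2, m)), Rational(1, 2)) (Function('q')(m) = Pow(Add(Mul(2, m), -35), Rational(1, 2)) = Pow(Add(-35, Mul(2, m)), Rational(1, 2)))
Function('D')(Q) = Add(Pow(Q, 2), Mul(179, Q))
Pow(Add(Function('D')(-33), Function('q')(-196)), Rational(1, 2)) = Pow(Add(Mul(-33, Add(179, -33)), Pow(Add(-35, Mul(2, -196)), Rational(1, 2))), Rational(1, 2)) = Pow(Add(Mul(-33, 146), Pow(Add(-35, -392), Rational(1, 2))), Rational(1, 2)) = Pow(Add(-4818, Pow(-427, Rational(1, 2))), Rational(1, 2)) = Pow(Add(-4818, Mul(I, Pow(427, Rational(1, 2)))), Rational(1, 2))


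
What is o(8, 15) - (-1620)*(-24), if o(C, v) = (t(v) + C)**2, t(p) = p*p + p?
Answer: 22624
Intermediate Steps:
t(p) = p + p**2 (t(p) = p**2 + p = p + p**2)
o(C, v) = (C + v*(1 + v))**2 (o(C, v) = (v*(1 + v) + C)**2 = (C + v*(1 + v))**2)
o(8, 15) - (-1620)*(-24) = (8 + 15*(1 + 15))**2 - (-1620)*(-24) = (8 + 15*16)**2 - 180*216 = (8 + 240)**2 - 38880 = 248**2 - 38880 = 61504 - 38880 = 22624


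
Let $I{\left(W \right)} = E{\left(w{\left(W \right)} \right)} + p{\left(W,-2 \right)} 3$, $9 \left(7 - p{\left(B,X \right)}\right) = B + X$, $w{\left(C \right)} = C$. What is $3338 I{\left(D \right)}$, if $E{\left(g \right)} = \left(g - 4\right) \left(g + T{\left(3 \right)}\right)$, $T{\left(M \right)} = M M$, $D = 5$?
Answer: $113492$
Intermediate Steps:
$T{\left(M \right)} = M^{2}$
$E{\left(g \right)} = \left(-4 + g\right) \left(9 + g\right)$ ($E{\left(g \right)} = \left(g - 4\right) \left(g + 3^{2}\right) = \left(-4 + g\right) \left(g + 9\right) = \left(-4 + g\right) \left(9 + g\right)$)
$p{\left(B,X \right)} = 7 - \frac{B}{9} - \frac{X}{9}$ ($p{\left(B,X \right)} = 7 - \frac{B + X}{9} = 7 - \left(\frac{B}{9} + \frac{X}{9}\right) = 7 - \frac{B}{9} - \frac{X}{9}$)
$I{\left(W \right)} = - \frac{43}{3} + W^{2} + \frac{14 W}{3}$ ($I{\left(W \right)} = \left(-36 + W^{2} + 5 W\right) + \left(7 - \frac{W}{9} - - \frac{2}{9}\right) 3 = \left(-36 + W^{2} + 5 W\right) + \left(7 - \frac{W}{9} + \frac{2}{9}\right) 3 = \left(-36 + W^{2} + 5 W\right) + \left(\frac{65}{9} - \frac{W}{9}\right) 3 = \left(-36 + W^{2} + 5 W\right) - \left(- \frac{65}{3} + \frac{W}{3}\right) = - \frac{43}{3} + W^{2} + \frac{14 W}{3}$)
$3338 I{\left(D \right)} = 3338 \left(- \frac{43}{3} + 5^{2} + \frac{14}{3} \cdot 5\right) = 3338 \left(- \frac{43}{3} + 25 + \frac{70}{3}\right) = 3338 \cdot 34 = 113492$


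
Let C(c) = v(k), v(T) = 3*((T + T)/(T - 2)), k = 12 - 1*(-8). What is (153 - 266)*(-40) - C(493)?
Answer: 13540/3 ≈ 4513.3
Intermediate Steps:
k = 20 (k = 12 + 8 = 20)
v(T) = 6*T/(-2 + T) (v(T) = 3*((2*T)/(-2 + T)) = 3*(2*T/(-2 + T)) = 6*T/(-2 + T))
C(c) = 20/3 (C(c) = 6*20/(-2 + 20) = 6*20/18 = 6*20*(1/18) = 20/3)
(153 - 266)*(-40) - C(493) = (153 - 266)*(-40) - 1*20/3 = -113*(-40) - 20/3 = 4520 - 20/3 = 13540/3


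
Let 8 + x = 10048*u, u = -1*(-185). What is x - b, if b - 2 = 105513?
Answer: 1753357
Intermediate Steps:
b = 105515 (b = 2 + 105513 = 105515)
u = 185
x = 1858872 (x = -8 + 10048*185 = -8 + 1858880 = 1858872)
x - b = 1858872 - 1*105515 = 1858872 - 105515 = 1753357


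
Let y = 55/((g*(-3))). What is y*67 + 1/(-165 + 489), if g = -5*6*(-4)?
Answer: -6631/648 ≈ -10.233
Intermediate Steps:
g = 120 (g = -30*(-4) = 120)
y = -11/72 (y = 55/((120*(-3))) = 55/(-360) = 55*(-1/360) = -11/72 ≈ -0.15278)
y*67 + 1/(-165 + 489) = -11/72*67 + 1/(-165 + 489) = -737/72 + 1/324 = -6631/648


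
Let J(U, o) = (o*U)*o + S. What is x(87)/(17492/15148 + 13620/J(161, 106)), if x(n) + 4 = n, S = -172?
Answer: 142137842126/1990391573 ≈ 71.412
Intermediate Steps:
J(U, o) = -172 + U*o² (J(U, o) = (o*U)*o - 172 = (U*o)*o - 172 = U*o² - 172 = -172 + U*o²)
x(n) = -4 + n
x(87)/(17492/15148 + 13620/J(161, 106)) = (-4 + 87)/(17492/15148 + 13620/(-172 + 161*106²)) = 83/(17492*(1/15148) + 13620/(-172 + 161*11236)) = 83/(4373/3787 + 13620/(-172 + 1808996)) = 83/(4373/3787 + 13620/1808824) = 83/(4373/3787 + 13620*(1/1808824)) = 83/(4373/3787 + 3405/452206) = 83/(1990391573/1712504122) = 83*(1712504122/1990391573) = 142137842126/1990391573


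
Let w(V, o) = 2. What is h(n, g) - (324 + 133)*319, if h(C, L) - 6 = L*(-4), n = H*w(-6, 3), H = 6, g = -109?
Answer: -145341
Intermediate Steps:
n = 12 (n = 6*2 = 12)
h(C, L) = 6 - 4*L (h(C, L) = 6 + L*(-4) = 6 - 4*L)
h(n, g) - (324 + 133)*319 = (6 - 4*(-109)) - (324 + 133)*319 = (6 + 436) - 457*319 = 442 - 1*145783 = 442 - 145783 = -145341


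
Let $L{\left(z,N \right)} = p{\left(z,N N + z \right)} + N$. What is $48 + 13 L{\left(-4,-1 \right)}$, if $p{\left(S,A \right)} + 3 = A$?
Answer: $-43$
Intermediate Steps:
$p{\left(S,A \right)} = -3 + A$
$L{\left(z,N \right)} = -3 + N + z + N^{2}$ ($L{\left(z,N \right)} = \left(-3 + \left(N N + z\right)\right) + N = \left(-3 + \left(N^{2} + z\right)\right) + N = \left(-3 + \left(z + N^{2}\right)\right) + N = \left(-3 + z + N^{2}\right) + N = -3 + N + z + N^{2}$)
$48 + 13 L{\left(-4,-1 \right)} = 48 + 13 \left(-3 - 1 - 4 + \left(-1\right)^{2}\right) = 48 + 13 \left(-3 - 1 - 4 + 1\right) = 48 + 13 \left(-7\right) = 48 - 91 = -43$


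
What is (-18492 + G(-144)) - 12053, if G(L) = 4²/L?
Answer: -274906/9 ≈ -30545.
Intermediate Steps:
G(L) = 16/L
(-18492 + G(-144)) - 12053 = (-18492 + 16/(-144)) - 12053 = (-18492 + 16*(-1/144)) - 12053 = (-18492 - ⅑) - 12053 = -166429/9 - 12053 = -274906/9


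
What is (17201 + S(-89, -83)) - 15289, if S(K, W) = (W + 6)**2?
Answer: 7841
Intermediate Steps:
S(K, W) = (6 + W)**2
(17201 + S(-89, -83)) - 15289 = (17201 + (6 - 83)**2) - 15289 = (17201 + (-77)**2) - 15289 = (17201 + 5929) - 15289 = 23130 - 15289 = 7841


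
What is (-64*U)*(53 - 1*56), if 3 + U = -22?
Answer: -4800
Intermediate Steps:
U = -25 (U = -3 - 22 = -25)
(-64*U)*(53 - 1*56) = (-64*(-25))*(53 - 1*56) = 1600*(53 - 56) = 1600*(-3) = -4800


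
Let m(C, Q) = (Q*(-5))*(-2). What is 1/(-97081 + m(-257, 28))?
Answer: -1/96801 ≈ -1.0330e-5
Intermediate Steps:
m(C, Q) = 10*Q (m(C, Q) = -5*Q*(-2) = 10*Q)
1/(-97081 + m(-257, 28)) = 1/(-97081 + 10*28) = 1/(-97081 + 280) = 1/(-96801) = -1/96801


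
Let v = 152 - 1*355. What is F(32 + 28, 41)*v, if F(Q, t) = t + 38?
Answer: -16037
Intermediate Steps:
v = -203 (v = 152 - 355 = -203)
F(Q, t) = 38 + t
F(32 + 28, 41)*v = (38 + 41)*(-203) = 79*(-203) = -16037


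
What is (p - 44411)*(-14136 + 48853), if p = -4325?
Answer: -1691967712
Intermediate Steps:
(p - 44411)*(-14136 + 48853) = (-4325 - 44411)*(-14136 + 48853) = -48736*34717 = -1691967712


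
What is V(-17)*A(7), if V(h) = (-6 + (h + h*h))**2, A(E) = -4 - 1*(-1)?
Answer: -212268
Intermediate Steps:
A(E) = -3 (A(E) = -4 + 1 = -3)
V(h) = (-6 + h + h**2)**2 (V(h) = (-6 + (h + h**2))**2 = (-6 + h + h**2)**2)
V(-17)*A(7) = (-6 - 17 + (-17)**2)**2*(-3) = (-6 - 17 + 289)**2*(-3) = 266**2*(-3) = 70756*(-3) = -212268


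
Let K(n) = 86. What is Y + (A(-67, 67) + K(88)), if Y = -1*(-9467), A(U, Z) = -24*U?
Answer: 11161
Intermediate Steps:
Y = 9467
Y + (A(-67, 67) + K(88)) = 9467 + (-24*(-67) + 86) = 9467 + (1608 + 86) = 9467 + 1694 = 11161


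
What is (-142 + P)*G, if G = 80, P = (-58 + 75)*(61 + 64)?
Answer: 158640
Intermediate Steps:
P = 2125 (P = 17*125 = 2125)
(-142 + P)*G = (-142 + 2125)*80 = 1983*80 = 158640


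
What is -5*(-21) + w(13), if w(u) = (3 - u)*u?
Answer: -25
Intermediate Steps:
w(u) = u*(3 - u)
-5*(-21) + w(13) = -5*(-21) + 13*(3 - 1*13) = 105 + 13*(3 - 13) = 105 + 13*(-10) = 105 - 130 = -25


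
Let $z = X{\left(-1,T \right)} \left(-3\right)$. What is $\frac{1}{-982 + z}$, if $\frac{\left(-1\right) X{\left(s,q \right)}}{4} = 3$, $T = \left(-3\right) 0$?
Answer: $- \frac{1}{946} \approx -0.0010571$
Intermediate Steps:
$T = 0$
$X{\left(s,q \right)} = -12$ ($X{\left(s,q \right)} = \left(-4\right) 3 = -12$)
$z = 36$ ($z = \left(-12\right) \left(-3\right) = 36$)
$\frac{1}{-982 + z} = \frac{1}{-982 + 36} = \frac{1}{-946} = - \frac{1}{946}$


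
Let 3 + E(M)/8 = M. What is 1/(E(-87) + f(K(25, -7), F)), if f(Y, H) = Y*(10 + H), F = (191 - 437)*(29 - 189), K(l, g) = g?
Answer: -1/276310 ≈ -3.6191e-6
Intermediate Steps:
E(M) = -24 + 8*M
F = 39360 (F = -246*(-160) = 39360)
1/(E(-87) + f(K(25, -7), F)) = 1/((-24 + 8*(-87)) - 7*(10 + 39360)) = 1/((-24 - 696) - 7*39370) = 1/(-720 - 275590) = 1/(-276310) = -1/276310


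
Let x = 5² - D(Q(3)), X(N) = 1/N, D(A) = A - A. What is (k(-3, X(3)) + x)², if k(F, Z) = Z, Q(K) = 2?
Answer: 5776/9 ≈ 641.78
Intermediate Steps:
D(A) = 0
x = 25 (x = 5² - 1*0 = 25 + 0 = 25)
(k(-3, X(3)) + x)² = (1/3 + 25)² = (⅓ + 25)² = (76/3)² = 5776/9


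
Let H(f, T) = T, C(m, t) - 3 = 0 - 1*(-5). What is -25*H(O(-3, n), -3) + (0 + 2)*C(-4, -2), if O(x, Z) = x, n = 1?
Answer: 91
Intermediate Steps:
C(m, t) = 8 (C(m, t) = 3 + (0 - 1*(-5)) = 3 + (0 + 5) = 3 + 5 = 8)
-25*H(O(-3, n), -3) + (0 + 2)*C(-4, -2) = -25*(-3) + (0 + 2)*8 = 75 + 2*8 = 75 + 16 = 91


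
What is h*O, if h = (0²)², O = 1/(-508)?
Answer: 0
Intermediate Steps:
O = -1/508 ≈ -0.0019685
h = 0 (h = 0² = 0)
h*O = 0*(-1/508) = 0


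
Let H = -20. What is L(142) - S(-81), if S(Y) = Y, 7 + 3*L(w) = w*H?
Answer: -868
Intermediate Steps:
L(w) = -7/3 - 20*w/3 (L(w) = -7/3 + (w*(-20))/3 = -7/3 + (-20*w)/3 = -7/3 - 20*w/3)
L(142) - S(-81) = (-7/3 - 20/3*142) - 1*(-81) = (-7/3 - 2840/3) + 81 = -949 + 81 = -868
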